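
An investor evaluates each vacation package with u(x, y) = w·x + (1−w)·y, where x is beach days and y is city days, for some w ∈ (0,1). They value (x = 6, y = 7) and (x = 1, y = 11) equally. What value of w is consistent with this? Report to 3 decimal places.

w = 0.444

Equating utilities: w·6 + (1−w)·7 = w·1 + (1−w)·11.
Rearranging, 5·w − 4·(1−w) = 0.
So w/(1−w) = 4/5 = 0.8000, giving w = 4/(5+4) = 0.444.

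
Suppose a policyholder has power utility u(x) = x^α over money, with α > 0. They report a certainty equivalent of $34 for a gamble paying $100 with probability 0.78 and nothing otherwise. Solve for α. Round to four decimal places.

α ≈ 0.2303

The lottery's expected utility is 0.78·u(100) + 0.22·u(0) = 0.78·100^α (since u(0) = 0 for α > 0).
Equating: 34^α = 0.78·100^α, i.e. 0.3400^α = 0.78.
Take logs: α = ln 0.78 / ln(34/100) ≈ 0.230311.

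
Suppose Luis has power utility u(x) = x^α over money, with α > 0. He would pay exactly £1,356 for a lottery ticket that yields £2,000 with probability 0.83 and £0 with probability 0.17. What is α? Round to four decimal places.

α ≈ 0.4795

The lottery's expected utility is 0.83·u(2000) + 0.17·u(0) = 0.83·2000^α (since u(0) = 0 for α > 0).
Setting u(1356) equal to that: 1356^α = 0.83·2000^α ⇒ (1356/2000)^α = 0.83.
α = ln(0.83) / ln(1356/2000) = -0.1863296/-0.3886080 ≈ 0.4795.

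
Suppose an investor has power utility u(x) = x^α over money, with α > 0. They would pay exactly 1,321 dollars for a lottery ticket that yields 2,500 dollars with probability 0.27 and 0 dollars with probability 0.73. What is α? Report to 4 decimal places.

Since u(0) = 0, the lottery's EU is 0.27·2500^α.
Indifference: 1321^α = 0.27·2500^α, so (1321/2500)^α = 0.27.
Take logs: α = ln 0.27 / ln(1321/2500) ≈ 2.052563.

α ≈ 2.0526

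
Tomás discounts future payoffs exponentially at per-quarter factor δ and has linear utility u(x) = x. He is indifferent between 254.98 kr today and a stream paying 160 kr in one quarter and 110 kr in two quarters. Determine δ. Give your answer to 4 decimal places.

δ ≈ 0.9600

Equating present values: 254.98 = 160δ + 110δ².
Rearranged: 110δ² + 160δ − 254.98 = 0.
By the quadratic formula (taking the positive root), δ = (−160 + √137791.20) / 220 ≈ 0.9600.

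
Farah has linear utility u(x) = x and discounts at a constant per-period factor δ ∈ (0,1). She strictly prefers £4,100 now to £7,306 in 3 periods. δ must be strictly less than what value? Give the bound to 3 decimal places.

Under u(x) = x this choice says 4100 > δ^3·7306.
Dividing by 7306: δ^3 < 0.56118. Both sides are positive, so the cube root keeps the direction.
δ < 0.56118^(1/3) = 0.825.

δ < 0.825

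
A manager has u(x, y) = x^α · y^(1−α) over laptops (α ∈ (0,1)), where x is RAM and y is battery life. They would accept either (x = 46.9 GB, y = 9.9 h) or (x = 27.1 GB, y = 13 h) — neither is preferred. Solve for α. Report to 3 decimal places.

α ≈ 0.332

Indifference: 46.9^α · 9.9^(1−α) = 27.1^α · 13^(1−α).
Taking logs: α·ln 46.9 + (1−α)·ln 9.9 = α·ln 27.1 + (1−α)·ln 13, i.e. α·0.548484 = (1−α)·0.272415.
So α/(1−α) = (0.272415)/(0.548484) = 0.496669, and α = 0.496669/1.496669 ≈ 0.332.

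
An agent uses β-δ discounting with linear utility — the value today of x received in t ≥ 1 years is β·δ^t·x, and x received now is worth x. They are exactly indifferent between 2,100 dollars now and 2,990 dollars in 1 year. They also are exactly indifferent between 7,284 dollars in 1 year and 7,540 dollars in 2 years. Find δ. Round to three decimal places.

δ ≈ 0.966

Both payoffs in the second observation are in the future, so β drops out: δ^1·7284 = δ^2·7540 ⇒ δ = 7284/7540 = 0.96605.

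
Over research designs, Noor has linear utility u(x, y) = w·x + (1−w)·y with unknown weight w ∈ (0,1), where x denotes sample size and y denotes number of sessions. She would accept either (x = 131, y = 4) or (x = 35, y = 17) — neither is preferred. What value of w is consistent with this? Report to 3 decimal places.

Indifference: w·131 + (1−w)·4 = w·35 + (1−w)·17.
Collecting terms: w·96 = (1−w)·13.
So w/(1−w) = 13/96 = 0.1354, giving w = 13/(96+13) = 0.119.

w = 0.119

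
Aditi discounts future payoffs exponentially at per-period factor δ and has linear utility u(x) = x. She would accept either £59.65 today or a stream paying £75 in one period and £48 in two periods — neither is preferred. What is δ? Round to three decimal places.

δ ≈ 0.580

Present value of the stream is 75·δ + 48·δ². Indifference gives 75δ + 48δ² = 59.65.
That is, 48δ² + 75δ − 59.65 = 0, a quadratic in δ.
δ = (−75 + √(75² + 4·48·59.65)) / (2·48) = (−75 + √17077.80) / 96 ≈ 0.580.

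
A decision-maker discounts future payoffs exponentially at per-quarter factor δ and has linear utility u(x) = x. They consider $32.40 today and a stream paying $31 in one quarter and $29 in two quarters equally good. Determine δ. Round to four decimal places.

δ ≈ 0.6500

Present value of the stream is 31·δ + 29·δ². Indifference gives 31δ + 29δ² = 32.40.
Rearranged: 29δ² + 31δ − 32.40 = 0.
δ = (−31 + √(31² + 4·29·32.40)) / (2·29) = (−31 + √4719.40) / 58 ≈ 0.6500.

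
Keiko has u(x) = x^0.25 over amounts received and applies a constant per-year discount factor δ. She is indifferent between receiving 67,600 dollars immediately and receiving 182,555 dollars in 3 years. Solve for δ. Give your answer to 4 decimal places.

δ ≈ 0.9205

Equating discounted utilities: u(67600) = δ^3·u(182555) ⇒ δ^3 = u(67600)/u(182555).
Since u(x) = x^0.25, δ^3 = (67600/182555)^0.25 = 0.37030^0.25 = 0.78008.
Hence δ = (0.78008)^(1/3) = 0.920547.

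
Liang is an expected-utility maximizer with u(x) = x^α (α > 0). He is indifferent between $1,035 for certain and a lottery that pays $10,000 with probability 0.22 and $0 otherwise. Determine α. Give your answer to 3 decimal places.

The lottery's expected utility is 0.22·u(10000) + 0.78·u(0) = 0.22·10000^α (since u(0) = 0 for α > 0).
Indifference: 1035^α = 0.22·10000^α, so (1035/10000)^α = 0.22.
α = ln(0.22) / ln(1035/10000) = -1.514128/-2.268184 ≈ 0.668.

α ≈ 0.668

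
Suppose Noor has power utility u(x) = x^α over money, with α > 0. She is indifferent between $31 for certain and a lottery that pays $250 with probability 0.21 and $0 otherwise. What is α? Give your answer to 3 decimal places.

EU(lottery) = 0.21·250^α + 0.79·0 = 0.21·250^α.
Setting u(31) equal to that: 31^α = 0.21·250^α ⇒ (31/250)^α = 0.21.
α = ln(0.21) / ln(31/250) = -1.560648/-2.087474 ≈ 0.748.

α ≈ 0.748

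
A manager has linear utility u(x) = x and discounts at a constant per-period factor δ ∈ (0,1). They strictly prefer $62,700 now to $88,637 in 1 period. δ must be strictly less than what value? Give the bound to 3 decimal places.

δ < 0.707

The preference means 62700 > δ·88637.
So δ < 62700/88637 = 0.70738.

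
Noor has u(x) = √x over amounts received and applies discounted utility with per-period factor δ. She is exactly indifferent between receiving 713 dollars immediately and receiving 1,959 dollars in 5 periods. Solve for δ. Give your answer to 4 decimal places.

Equating discounted utilities: u(713) = δ^5·u(1959) ⇒ δ^5 = u(713)/u(1959).
With u(x) = √x: δ^5 = √713/√1959 = √(713/1959) = 0.60329.
Hence δ = (0.60329)^(1/5) = 0.903869.

δ ≈ 0.9039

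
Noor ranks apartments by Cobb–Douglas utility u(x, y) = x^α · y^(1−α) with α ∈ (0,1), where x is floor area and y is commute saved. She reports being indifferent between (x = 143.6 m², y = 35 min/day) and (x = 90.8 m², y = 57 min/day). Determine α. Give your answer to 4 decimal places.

α ≈ 0.5155

Indifference: 143.6^α · 35^(1−α) = 90.8^α · 57^(1−α).
Taking logs: α·ln 143.6 + (1−α)·ln 35 = α·ln 90.8 + (1−α)·ln 57, i.e. α·0.4583724 = (1−α)·0.4877032.
With A = 0.4583724 and B = 0.4877032: α·A = (1−α)·B, so α = B/(A+B) = 0.4877032/0.9460756 ≈ 0.5155.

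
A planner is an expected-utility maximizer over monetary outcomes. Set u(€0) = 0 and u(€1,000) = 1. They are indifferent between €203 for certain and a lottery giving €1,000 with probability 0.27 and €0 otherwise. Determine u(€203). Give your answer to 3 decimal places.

0.270

u(€203) equals the lottery's expected utility: 0.27·1 + 0.73·0 = 0.27.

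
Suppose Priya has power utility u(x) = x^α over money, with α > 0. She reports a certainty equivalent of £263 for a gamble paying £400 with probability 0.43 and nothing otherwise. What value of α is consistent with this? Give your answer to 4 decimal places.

α ≈ 2.0128

EU(lottery) = 0.43·400^α + 0.57·0 = 0.43·400^α.
Setting u(263) equal to that: 263^α = 0.43·400^α ⇒ (263/400)^α = 0.43.
α = ln(0.43) / ln(263/400) = -0.8439701/-0.4193105 ≈ 2.0128.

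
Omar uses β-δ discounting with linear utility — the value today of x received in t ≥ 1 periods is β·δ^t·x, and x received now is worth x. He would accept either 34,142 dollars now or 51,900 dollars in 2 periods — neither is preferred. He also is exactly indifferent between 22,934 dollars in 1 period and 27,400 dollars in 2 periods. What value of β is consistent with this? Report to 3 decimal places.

β ≈ 0.939

Both payoffs in the second observation are in the future, so β drops out: δ^1·22934 = δ^2·27400 ⇒ δ = 22934/27400 = 0.83701.
Substituting δ into 34142 = β·δ^2·51900: β = 34142/(36360.165) ≈ 0.939.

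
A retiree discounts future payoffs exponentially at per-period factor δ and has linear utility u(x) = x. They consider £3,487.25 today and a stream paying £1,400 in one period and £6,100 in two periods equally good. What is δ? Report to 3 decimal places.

The stream is worth 1400δ + 6100δ² today, so 1400δ + 6100δ² = 3487.25.
That is, 6100δ² + 1400δ − 3487.25 = 0, a quadratic in δ.
The positive root is δ = [−1400 + √(1400² + 4·6100·3487.25)] / (2·6100) = (−1400 + 9330.000)/12200 ≈ 0.650.

δ ≈ 0.650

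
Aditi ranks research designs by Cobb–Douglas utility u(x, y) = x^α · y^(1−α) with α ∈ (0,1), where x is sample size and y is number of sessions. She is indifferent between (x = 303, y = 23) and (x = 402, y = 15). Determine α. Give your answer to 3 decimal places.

α ≈ 0.602

The Cobb–Douglas utilities coincide, so 303^α·23^(1−α) = 402^α·15^(1−α).
Rearrange to (303/402)^α = (15/23)^(1−α) and take logs: α·-0.282719 = (1−α)·-0.427444.
So α/(1−α) = (-0.427444)/(-0.282719) = 1.511904, and α = 1.511904/2.511904 ≈ 0.602.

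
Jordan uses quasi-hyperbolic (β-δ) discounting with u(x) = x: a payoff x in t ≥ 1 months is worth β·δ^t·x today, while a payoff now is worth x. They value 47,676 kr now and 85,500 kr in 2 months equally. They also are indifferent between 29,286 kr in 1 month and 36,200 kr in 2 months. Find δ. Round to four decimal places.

The second indifference involves only future payoffs, so β cancels: β·δ^1·29286 = β·δ^2·36200, giving δ = 29286/36200 = 0.80901.

δ ≈ 0.8090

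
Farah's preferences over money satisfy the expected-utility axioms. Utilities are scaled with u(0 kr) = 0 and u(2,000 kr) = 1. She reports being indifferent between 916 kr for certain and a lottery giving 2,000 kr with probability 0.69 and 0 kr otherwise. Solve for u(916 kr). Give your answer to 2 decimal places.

0.69

By the standard-gamble method, u(916 kr) is just the indifference probability on the best outcome: 0.69.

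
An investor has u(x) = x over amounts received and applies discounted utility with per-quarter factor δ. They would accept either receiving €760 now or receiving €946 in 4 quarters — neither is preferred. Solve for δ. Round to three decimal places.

The payoff in 4 quarters is discounted by δ^4, so u(760) = δ^4·u(946) and δ^4 = u(760)/u(946).
With u(x) = x: δ^4 = 760/946 = 0.80338.
Hence δ = (0.80338)^(1/4) = 0.94674.

δ ≈ 0.947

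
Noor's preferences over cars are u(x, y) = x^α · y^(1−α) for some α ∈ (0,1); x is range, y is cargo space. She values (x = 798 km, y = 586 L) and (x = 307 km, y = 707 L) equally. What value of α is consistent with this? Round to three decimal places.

α ≈ 0.164

The Cobb–Douglas utilities coincide, so 798^α·586^(1−α) = 307^α·707^(1−α).
Rearrange to (798/307)^α = (707/586)^(1−α) and take logs: α·0.955261 = (1−α)·0.187711.
With A = 0.955261 and B = 0.187711: α·A = (1−α)·B, so α = B/(A+B) = 0.187711/1.142972 ≈ 0.164.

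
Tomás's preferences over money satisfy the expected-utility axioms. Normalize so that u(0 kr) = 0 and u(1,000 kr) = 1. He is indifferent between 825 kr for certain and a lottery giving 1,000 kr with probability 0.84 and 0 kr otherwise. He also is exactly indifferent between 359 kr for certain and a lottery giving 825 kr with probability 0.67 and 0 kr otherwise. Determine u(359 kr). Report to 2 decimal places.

0.56

The first gamble pins u(825 kr): it must equal 0.84·1 + 0.16·0 = 0.84.
Chaining: u(359 kr) = 0.67·0.84 + 0.33·0.00 = 0.5628.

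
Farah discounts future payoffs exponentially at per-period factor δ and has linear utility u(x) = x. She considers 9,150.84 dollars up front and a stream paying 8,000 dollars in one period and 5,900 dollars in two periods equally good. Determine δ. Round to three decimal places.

Equating present values: 9150.84 = 8000δ + 5900δ².
That is, 5900δ² + 8000δ − 9150.84 = 0, a quadratic in δ.
δ = (−8000 + √(8000² + 4·5900·9150.84)) / (2·5900) = (−8000 + √279959824.00) / 11800 ≈ 0.740.

δ ≈ 0.740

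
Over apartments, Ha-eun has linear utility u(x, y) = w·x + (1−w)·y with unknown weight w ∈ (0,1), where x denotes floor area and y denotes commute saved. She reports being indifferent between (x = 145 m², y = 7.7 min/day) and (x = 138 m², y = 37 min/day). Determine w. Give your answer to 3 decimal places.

w = 0.807

u(145,7.7) = u(138,37) means w·145 + (1−w)·7.7 = w·138 + (1−w)·37.
Collecting terms: w·7 = (1−w)·29.3.
Hence w = 29.3/(7+29.3) = 29.3/36.3 = 0.807.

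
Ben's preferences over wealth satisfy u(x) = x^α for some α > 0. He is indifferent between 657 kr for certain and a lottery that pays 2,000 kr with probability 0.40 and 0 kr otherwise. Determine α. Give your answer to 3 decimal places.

α ≈ 0.823

Since u(0) = 0, the lottery's EU is 0.40·2000^α.
Indifference: 657^α = 0.40·2000^α, so (657/2000)^α = 0.40.
α = ln(0.40) / ln(657/2000) = -0.916291/-1.113218 ≈ 0.823.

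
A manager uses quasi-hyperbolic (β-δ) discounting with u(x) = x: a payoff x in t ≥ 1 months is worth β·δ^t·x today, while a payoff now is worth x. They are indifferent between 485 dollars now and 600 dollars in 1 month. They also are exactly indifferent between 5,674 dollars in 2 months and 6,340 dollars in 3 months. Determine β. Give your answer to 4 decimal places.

β ≈ 0.9032

From the later pair, β·δ^2·5674 = β·δ^3·6340; dividing through, δ = 5674/6340 = 0.89495.
The first indifference: 485 = β·δ·600, so β = 485/(δ·600) = 485/(0.89495·600) ≈ 0.9032.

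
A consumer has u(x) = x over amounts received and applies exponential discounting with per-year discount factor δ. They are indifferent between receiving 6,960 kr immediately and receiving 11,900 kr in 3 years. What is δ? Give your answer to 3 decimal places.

Equating discounted utilities: u(6960) = δ^3·u(11900) ⇒ δ^3 = u(6960)/u(11900).
With u(x) = x: δ^3 = 6960/11900 = 0.58487.
Hence δ = (0.58487)^(1/3) = 0.83628.

δ ≈ 0.836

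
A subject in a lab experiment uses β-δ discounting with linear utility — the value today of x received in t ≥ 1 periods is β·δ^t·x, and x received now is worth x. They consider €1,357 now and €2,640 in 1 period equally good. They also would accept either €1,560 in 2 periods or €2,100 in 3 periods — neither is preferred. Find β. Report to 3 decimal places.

Both payoffs in the second observation are in the future, so β drops out: δ^2·1560 = δ^3·2100 ⇒ δ = 1560/2100 = 0.74286.
Now use the now-vs-future pair: 1357 = β·δ·2640 gives β = 1357/(0.74286·2640) ≈ 0.692.

β ≈ 0.692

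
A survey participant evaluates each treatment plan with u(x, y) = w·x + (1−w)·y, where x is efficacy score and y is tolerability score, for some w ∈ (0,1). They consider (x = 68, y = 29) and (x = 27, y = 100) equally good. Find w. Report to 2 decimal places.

u(68,29) = u(27,100) means w·68 + (1−w)·29 = w·27 + (1−w)·100.
w·(68−27) = (1−w)·(100−29), i.e. w·41 = (1−w)·71.
So w/(1−w) = 71/41 = 1.7317, giving w = 71/(41+71) = 0.63.

w = 0.63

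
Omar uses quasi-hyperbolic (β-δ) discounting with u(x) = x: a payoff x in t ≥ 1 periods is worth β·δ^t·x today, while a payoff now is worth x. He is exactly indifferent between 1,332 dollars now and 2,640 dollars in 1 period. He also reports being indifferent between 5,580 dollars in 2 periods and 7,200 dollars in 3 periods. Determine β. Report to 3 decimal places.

Both payoffs in the second observation are in the future, so β drops out: δ^2·5580 = δ^3·7200 ⇒ δ = 5580/7200 = 0.77500.
Substituting δ into 1332 = β·δ·2640: β = 1332/(2046.000) ≈ 0.651.

β ≈ 0.651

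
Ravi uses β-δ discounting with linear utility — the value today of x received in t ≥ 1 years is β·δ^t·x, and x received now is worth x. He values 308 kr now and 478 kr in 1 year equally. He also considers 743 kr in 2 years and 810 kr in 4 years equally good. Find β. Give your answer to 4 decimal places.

The second indifference involves only future payoffs, so β cancels: β·δ^2·743 = β·δ^4·810, giving δ^2 = 743/810 = 0.91728, so δ = 0.95775.
Now use the now-vs-future pair: 308 = β·δ·478 gives β = 308/(0.95775·478) ≈ 0.6728.

β ≈ 0.6728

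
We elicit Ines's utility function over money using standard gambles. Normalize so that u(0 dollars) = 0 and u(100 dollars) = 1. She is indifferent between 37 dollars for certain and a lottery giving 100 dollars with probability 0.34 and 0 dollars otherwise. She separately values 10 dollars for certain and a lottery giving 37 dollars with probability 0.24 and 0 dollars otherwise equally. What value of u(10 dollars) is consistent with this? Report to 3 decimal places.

0.082

First, u(37 dollars) = 0.34·u(100 dollars) + 0.66·u(0 dollars) = 0.34.
Chaining: u(10 dollars) = 0.24·0.34 + 0.76·0.00 = 0.0816.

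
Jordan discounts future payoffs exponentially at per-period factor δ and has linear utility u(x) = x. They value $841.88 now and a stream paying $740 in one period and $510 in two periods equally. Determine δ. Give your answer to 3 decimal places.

δ ≈ 0.750

Equating present values: 841.88 = 740δ + 510δ².
Rearranged: 510δ² + 740δ − 841.88 = 0.
δ = (−740 + √(740² + 4·510·841.88)) / (2·510) = (−740 + √2265035.20) / 1020 ≈ 0.750.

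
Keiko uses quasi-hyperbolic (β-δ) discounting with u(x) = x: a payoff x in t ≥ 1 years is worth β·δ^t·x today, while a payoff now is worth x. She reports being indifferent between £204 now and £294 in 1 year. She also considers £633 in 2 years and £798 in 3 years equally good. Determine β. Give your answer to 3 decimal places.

β ≈ 0.875

From the later pair, β·δ^2·633 = β·δ^3·798; dividing through, δ = 633/798 = 0.79323.
Substituting δ into 204 = β·δ·294: β = 204/(233.211) ≈ 0.875.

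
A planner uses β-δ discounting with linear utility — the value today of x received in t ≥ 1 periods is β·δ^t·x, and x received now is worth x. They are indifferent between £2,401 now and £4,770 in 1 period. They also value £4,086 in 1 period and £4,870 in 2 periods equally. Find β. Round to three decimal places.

Both payoffs in the second observation are in the future, so β drops out: δ^1·4086 = δ^2·4870 ⇒ δ = 4086/4870 = 0.83901.
Substituting δ into 2401 = β·δ·4770: β = 2401/(4002.099) ≈ 0.600.

β ≈ 0.600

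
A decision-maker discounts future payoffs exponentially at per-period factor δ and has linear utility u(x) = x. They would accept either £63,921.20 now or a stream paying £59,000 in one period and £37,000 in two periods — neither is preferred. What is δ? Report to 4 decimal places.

Present value of the stream is 59000·δ + 37000·δ². Indifference gives 59000δ + 37000δ² = 63921.20.
Rearranged: 37000δ² + 59000δ − 63921.20 = 0.
δ = (−59000 + √(59000² + 4·37000·63921.20)) / (2·37000) = (−59000 + √12941337600.00) / 74000 ≈ 0.7400.

δ ≈ 0.7400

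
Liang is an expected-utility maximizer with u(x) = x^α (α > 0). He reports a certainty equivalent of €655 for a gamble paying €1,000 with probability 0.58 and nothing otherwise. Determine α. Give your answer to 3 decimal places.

Since u(0) = 0, the lottery's EU is 0.58·1000^α.
Equating: 655^α = 0.58·1000^α, i.e. 0.6550^α = 0.58.
Take logs: α = ln 0.58 / ln(655/1000) ≈ 1.28741.

α ≈ 1.287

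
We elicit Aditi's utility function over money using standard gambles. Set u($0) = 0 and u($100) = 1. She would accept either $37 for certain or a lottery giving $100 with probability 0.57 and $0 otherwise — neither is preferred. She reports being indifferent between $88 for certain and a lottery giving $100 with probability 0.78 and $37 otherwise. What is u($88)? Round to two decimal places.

0.91

From the first indifference, u($37) = 0.57·u($100) + 0.43·u($0) = 0.57·1 + 0.43·0 = 0.57.
Then u($88) = 0.78·u($100) + 0.22·u($37) = 0.78·1.00 + 0.22·0.57 = 0.9054.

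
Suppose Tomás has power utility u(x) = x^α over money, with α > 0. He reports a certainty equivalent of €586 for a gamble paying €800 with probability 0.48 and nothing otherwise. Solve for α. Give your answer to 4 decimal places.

α ≈ 2.3578

The lottery's expected utility is 0.48·u(800) + 0.52·u(0) = 0.48·800^α (since u(0) = 0 for α > 0).
Indifference: 586^α = 0.48·800^α, so (586/800)^α = 0.48.
Take logs: α = ln 0.48 / ln(586/800) ≈ 2.357816.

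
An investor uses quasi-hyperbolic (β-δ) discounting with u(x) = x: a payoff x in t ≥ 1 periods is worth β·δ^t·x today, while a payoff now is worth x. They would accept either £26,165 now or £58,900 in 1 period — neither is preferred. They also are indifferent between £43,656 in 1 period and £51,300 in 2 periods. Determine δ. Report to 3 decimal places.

δ ≈ 0.851

From the later pair, β·δ^1·43656 = β·δ^2·51300; dividing through, δ = 43656/51300 = 0.85099.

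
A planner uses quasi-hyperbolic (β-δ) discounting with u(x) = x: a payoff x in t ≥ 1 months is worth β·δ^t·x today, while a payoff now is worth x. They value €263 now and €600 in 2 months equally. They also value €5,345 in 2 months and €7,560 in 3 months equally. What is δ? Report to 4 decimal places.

The second indifference involves only future payoffs, so β cancels: β·δ^2·5345 = β·δ^3·7560, giving δ = 5345/7560 = 0.70701.

δ ≈ 0.7070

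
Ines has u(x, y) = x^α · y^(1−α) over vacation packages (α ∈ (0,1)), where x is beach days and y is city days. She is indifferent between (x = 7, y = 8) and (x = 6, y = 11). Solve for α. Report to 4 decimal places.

α ≈ 0.6738

Set the two utilities equal: 7^α·8^(1−α) = 6^α·11^(1−α).
Rearrange to (7/6)^α = (11/8)^(1−α) and take logs: α·0.1541507 = (1−α)·0.3184537.
So α/(1−α) = (0.3184537)/(0.1541507) = 2.0658596, and α = 2.0658596/3.0658596 ≈ 0.6738.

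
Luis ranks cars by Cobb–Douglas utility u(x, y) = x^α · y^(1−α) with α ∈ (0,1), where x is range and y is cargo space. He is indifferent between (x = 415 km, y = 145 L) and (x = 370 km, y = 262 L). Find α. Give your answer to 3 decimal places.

α ≈ 0.838

The Cobb–Douglas utilities coincide, so 415^α·145^(1−α) = 370^α·262^(1−α).
(415/370)^α = (262/145)^(1−α); take logs: α·ln(415/370) = (1−α)·ln(262/145), i.e. α·0.114776 = (1−α)·0.591611.
Thus α·(0.706387) = 0.591611, so α = 0.591611/0.706387 ≈ 0.838.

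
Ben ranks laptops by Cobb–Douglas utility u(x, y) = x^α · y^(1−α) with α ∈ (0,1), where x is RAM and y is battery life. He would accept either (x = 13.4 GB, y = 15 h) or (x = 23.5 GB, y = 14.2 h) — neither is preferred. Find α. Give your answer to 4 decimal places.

α ≈ 0.0889

Indifference: 13.4^α · 15^(1−α) = 23.5^α · 14.2^(1−α).
Taking logs: α·ln 13.4 + (1−α)·ln 15 = α·ln 23.5 + (1−α)·ln 14.2, i.e. α·-0.5617457 = (1−α)·-0.0548082.
With A = -0.5617457 and B = -0.0548082: α·A = (1−α)·B, so α = B/(A+B) = -0.0548082/-0.6165539 ≈ 0.0889.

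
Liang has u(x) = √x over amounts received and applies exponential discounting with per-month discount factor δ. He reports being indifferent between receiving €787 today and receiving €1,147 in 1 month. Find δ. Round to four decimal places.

Equating discounted utilities: u(787) = δ·u(1147) ⇒ δ = u(787)/u(1147).
Since u(x) = √x, δ = √(787/1147) = 0.82833.

δ ≈ 0.8283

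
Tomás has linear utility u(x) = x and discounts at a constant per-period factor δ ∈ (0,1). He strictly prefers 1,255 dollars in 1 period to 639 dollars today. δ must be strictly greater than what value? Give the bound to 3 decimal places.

δ > 0.509

Comparing present values: 639 < δ·1255.
Dividing through by 1255 gives δ > 0.50916.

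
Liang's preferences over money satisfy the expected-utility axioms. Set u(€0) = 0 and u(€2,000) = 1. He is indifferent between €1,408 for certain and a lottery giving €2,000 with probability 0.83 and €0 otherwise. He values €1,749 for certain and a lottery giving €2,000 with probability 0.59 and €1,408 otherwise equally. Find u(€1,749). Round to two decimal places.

0.93

The first gamble pins u(€1,408): it must equal 0.83·1 + 0.17·0 = 0.83.
Chaining: u(€1,749) = 0.59·1.00 + 0.41·0.83 = 0.9303.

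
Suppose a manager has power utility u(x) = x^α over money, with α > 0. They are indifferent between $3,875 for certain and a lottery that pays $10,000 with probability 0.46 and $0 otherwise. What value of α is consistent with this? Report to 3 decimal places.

α ≈ 0.819

The lottery's expected utility is 0.46·u(10000) + 0.54·u(0) = 0.46·10000^α (since u(0) = 0 for α > 0).
Setting u(3875) equal to that: 3875^α = 0.46·10000^α ⇒ (3875/10000)^α = 0.46.
α = ln(0.46) / ln(3875/10000) = -0.776529/-0.948039 ≈ 0.819.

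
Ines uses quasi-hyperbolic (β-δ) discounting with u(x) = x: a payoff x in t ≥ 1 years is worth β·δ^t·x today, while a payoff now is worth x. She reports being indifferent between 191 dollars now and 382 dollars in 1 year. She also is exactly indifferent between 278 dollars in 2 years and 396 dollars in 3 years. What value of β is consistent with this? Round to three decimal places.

β ≈ 0.712

Both payoffs in the second observation are in the future, so β drops out: δ^2·278 = δ^3·396 ⇒ δ = 278/396 = 0.70202.
Now use the now-vs-future pair: 191 = β·δ·382 gives β = 191/(0.70202·382) ≈ 0.712.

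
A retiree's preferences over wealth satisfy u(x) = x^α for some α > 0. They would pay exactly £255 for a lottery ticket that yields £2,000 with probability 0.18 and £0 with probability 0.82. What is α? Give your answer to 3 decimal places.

α ≈ 0.833

Since u(0) = 0, the lottery's EU is 0.18·2000^α.
Setting u(255) equal to that: 255^α = 0.18·2000^α ⇒ (255/2000)^α = 0.18.
Taking logs: α·ln(255/2000) = ln(0.18), so α = -1.714798 / -2.059639 ≈ 0.833.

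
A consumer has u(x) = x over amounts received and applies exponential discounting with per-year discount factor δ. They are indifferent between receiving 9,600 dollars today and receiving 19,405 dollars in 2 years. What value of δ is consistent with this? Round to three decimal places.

δ ≈ 0.703

The payoff in 2 years is discounted by δ^2, so u(9600) = δ^2·u(19405) and δ^2 = u(9600)/u(19405).
With u(x) = x: δ^2 = 9600/19405 = 0.49472.
Hence δ = (0.49472)^(1/2) = 0.70336.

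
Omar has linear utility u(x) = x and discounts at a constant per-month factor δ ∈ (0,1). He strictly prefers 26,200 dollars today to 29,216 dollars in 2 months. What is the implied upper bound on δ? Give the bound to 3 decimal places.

The preference means 26200 > δ^2·29216.
So δ^2 < 26200/29216 = 0.89677; taking the square root of both positive sides preserves the inequality.
δ < 0.89677^(1/2) = 0.947.

δ < 0.947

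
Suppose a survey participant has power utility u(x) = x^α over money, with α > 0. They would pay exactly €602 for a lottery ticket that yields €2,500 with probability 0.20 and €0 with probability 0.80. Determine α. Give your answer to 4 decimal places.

The lottery's expected utility is 0.20·u(2500) + 0.80·u(0) = 0.20·2500^α (since u(0) = 0 for α > 0).
Setting u(602) equal to that: 602^α = 0.20·2500^α ⇒ (602/2500)^α = 0.20.
Take logs: α = ln 0.20 / ln(602/2500) ≈ 1.130391.

α ≈ 1.1304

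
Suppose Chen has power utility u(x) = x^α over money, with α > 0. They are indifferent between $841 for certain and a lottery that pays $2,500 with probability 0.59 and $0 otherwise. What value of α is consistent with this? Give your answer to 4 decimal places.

α ≈ 0.4843

The lottery's expected utility is 0.59·u(2500) + 0.41·u(0) = 0.59·2500^α (since u(0) = 0 for α > 0).
Indifference: 841^α = 0.59·2500^α, so (841/2500)^α = 0.59.
Taking logs: α·ln(841/2500) = ln(0.59), so α = -0.5276327 / -1.0894544 ≈ 0.4843.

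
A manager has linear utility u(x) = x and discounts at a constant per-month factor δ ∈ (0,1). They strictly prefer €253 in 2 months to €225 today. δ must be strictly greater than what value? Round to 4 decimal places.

δ > 0.9430

Under u(x) = x this choice says 225 < δ^2·253.
Dividing by 253: δ^2 > 0.88933. Both sides are positive, so the square root keeps the direction.
δ > (225/253)^(1/2) ≈ 0.9430.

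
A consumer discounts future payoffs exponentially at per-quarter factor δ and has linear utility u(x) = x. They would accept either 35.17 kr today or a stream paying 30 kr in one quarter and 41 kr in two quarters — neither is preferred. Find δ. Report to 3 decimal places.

Present value of the stream is 30·δ + 41·δ². Indifference gives 30δ + 41δ² = 35.17.
Rearranged: 41δ² + 30δ − 35.17 = 0.
The positive root is δ = [−30 + √(30² + 4·41·35.17)] / (2·41) = (−30 + 81.657)/82 ≈ 0.630.

δ ≈ 0.630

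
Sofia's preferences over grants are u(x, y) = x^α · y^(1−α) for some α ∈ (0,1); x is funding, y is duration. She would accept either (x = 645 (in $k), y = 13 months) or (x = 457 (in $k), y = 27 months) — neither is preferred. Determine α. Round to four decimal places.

α ≈ 0.6796

Set the two utilities equal: 645^α·13^(1−α) = 457^α·27^(1−α).
Taking logs: α·ln 645 + (1−α)·ln 13 = α·ln 457 + (1−α)·ln 27, i.e. α·0.3445669 = (1−α)·0.7308875.
Thus α·(1.0754544) = 0.7308875, so α = 0.7308875/1.0754544 ≈ 0.6796.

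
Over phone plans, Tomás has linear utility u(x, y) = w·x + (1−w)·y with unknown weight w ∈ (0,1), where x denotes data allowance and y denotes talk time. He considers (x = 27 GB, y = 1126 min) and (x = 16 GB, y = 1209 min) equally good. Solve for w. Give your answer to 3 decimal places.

Equating utilities: w·27 + (1−w)·1126 = w·16 + (1−w)·1209.
w·(27−16) = (1−w)·(1209−1126), i.e. w·11 = (1−w)·83.
So w/(1−w) = 83/11 = 7.5455, giving w = 83/(11+83) = 0.883.

w = 0.883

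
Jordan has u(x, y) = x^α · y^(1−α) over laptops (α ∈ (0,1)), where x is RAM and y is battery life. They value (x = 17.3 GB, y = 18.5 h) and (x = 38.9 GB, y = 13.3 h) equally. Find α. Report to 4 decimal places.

α ≈ 0.2894

The Cobb–Douglas utilities coincide, so 17.3^α·18.5^(1−α) = 38.9^α·13.3^(1−α).
(17.3/38.9)^α = (13.3/18.5)^(1−α); take logs: α·ln(17.3/38.9) = (1−α)·ln(13.3/18.5), i.e. α·-0.8102877 = (1−α)·-0.3300067.
So α/(1−α) = (-0.3300067)/(-0.8102877) = 0.4072710, and α = 0.4072710/1.4072710 ≈ 0.2894.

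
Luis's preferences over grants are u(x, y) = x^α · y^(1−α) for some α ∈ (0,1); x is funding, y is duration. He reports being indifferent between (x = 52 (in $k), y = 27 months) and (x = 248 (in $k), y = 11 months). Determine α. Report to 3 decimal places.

Set the two utilities equal: 52^α·27^(1−α) = 248^α·11^(1−α).
Taking logs: α·ln 52 + (1−α)·ln 27 = α·ln 248 + (1−α)·ln 11, i.e. α·-1.562185 = (1−α)·-0.897942.
So α/(1−α) = (-0.897942)/(-1.562185) = 0.574799, and α = 0.574799/1.574799 ≈ 0.365.

α ≈ 0.365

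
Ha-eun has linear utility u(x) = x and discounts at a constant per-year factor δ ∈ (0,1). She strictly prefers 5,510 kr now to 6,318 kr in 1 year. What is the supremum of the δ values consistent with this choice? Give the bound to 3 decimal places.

δ < 0.872

The preference means 5510 > δ·6318.
So δ < 5510/6318 = 0.87211.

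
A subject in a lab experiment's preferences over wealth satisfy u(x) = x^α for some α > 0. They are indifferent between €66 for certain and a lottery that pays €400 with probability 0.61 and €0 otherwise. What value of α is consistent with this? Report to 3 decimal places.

Since u(0) = 0, the lottery's EU is 0.61·400^α.
Setting u(66) equal to that: 66^α = 0.61·400^α ⇒ (66/400)^α = 0.61.
α = ln(0.61) / ln(66/400) = -0.494296/-1.801810 ≈ 0.274.

α ≈ 0.274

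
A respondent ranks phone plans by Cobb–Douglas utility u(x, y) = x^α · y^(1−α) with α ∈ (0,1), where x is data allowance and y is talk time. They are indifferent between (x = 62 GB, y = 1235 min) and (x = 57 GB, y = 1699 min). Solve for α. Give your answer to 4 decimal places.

Indifference: 62^α · 1235^(1−α) = 57^α · 1699^(1−α).
Rearrange to (62/57)^α = (1699/1235)^(1−α) and take logs: α·0.0840831 = (1−α)·0.3189689.
So α/(1−α) = (0.3189689)/(0.0840831) = 3.7934960, and α = 3.7934960/4.7934960 ≈ 0.7914.

α ≈ 0.7914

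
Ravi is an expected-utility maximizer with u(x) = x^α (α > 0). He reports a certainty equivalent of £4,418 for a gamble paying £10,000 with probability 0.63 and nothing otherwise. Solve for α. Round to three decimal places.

The lottery's expected utility is 0.63·u(10000) + 0.37·u(0) = 0.63·10000^α (since u(0) = 0 for α > 0).
Setting u(4418) equal to that: 4418^α = 0.63·10000^α ⇒ (4418/10000)^α = 0.63.
Taking logs: α·ln(4418/10000) = ln(0.63), so α = -0.462035 / -0.816898 ≈ 0.566.

α ≈ 0.566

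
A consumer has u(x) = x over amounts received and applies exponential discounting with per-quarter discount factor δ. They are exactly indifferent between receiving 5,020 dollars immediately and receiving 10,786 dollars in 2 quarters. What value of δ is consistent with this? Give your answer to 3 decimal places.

δ ≈ 0.682

Equating discounted utilities: u(5020) = δ^2·u(10786) ⇒ δ^2 = u(5020)/u(10786).
With u(x) = x: δ^2 = 5020/10786 = 0.46542.
So δ = 0.46542^(1/2) ≈ 0.682.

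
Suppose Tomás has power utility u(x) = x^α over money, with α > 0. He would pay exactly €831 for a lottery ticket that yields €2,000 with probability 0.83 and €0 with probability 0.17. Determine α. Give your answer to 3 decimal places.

α ≈ 0.212

EU(lottery) = 0.83·2000^α + 0.17·0 = 0.83·2000^α.
Indifference: 831^α = 0.83·2000^α, so (831/2000)^α = 0.83.
Taking logs: α·ln(831/2000) = ln(0.83), so α = -0.186330 / -0.878273 ≈ 0.212.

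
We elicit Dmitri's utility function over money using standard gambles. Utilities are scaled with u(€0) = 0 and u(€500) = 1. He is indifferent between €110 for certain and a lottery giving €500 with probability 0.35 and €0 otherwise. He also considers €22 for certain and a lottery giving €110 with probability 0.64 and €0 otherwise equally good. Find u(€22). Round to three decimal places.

0.224

First, u(€110) = 0.35·u(€500) + 0.65·u(€0) = 0.35.
Chaining: u(€22) = 0.64·0.35 + 0.36·0.00 = 0.2240.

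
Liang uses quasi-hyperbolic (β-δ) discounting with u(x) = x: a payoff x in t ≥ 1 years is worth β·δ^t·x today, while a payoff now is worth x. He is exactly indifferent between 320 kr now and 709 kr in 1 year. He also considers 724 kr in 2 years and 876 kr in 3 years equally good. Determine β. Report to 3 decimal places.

β ≈ 0.546

From the later pair, β·δ^2·724 = β·δ^3·876; dividing through, δ = 724/876 = 0.82648.
Substituting δ into 320 = β·δ·709: β = 320/(585.977) ≈ 0.546.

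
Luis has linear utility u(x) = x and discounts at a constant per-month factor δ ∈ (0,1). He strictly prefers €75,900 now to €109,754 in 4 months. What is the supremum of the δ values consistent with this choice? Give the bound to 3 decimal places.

δ < 0.912

Under u(x) = x this choice says 75900 > δ^4·109754.
So δ^4 < 75900/109754 = 0.69155; taking the 4th root of both positive sides preserves the inequality.
δ < 0.69155^(1/4) = 0.912.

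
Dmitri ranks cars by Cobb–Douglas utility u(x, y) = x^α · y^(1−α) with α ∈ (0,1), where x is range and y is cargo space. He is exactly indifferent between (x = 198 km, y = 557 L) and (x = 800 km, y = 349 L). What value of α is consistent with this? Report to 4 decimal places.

α ≈ 0.2508

Set the two utilities equal: 198^α·557^(1−α) = 800^α·349^(1−α).
(198/800)^α = (349/557)^(1−α); take logs: α·ln(198/800) = (1−α)·ln(349/557), i.e. α·-1.3963447 = (1−α)·-0.4674933.
So α/(1−α) = (-0.4674933)/(-1.3963447) = 0.3347979, and α = 0.3347979/1.3347979 ≈ 0.2508.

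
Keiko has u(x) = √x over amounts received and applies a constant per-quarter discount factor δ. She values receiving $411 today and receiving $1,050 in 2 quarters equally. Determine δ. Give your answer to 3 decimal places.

δ ≈ 0.791

Indifference means u(411) = δ^2 · u(1050), so δ^2 = u(411)/u(1050).
Since u(x) = √x, δ^2 = √(411/1050) = 0.62564.
Taking the square root: δ = 0.62564^(1/2) ≈ 0.791.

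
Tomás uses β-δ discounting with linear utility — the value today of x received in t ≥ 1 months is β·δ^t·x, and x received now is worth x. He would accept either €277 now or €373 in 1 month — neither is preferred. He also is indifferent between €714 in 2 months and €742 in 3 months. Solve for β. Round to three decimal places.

From the later pair, β·δ^2·714 = β·δ^3·742; dividing through, δ = 714/742 = 0.96226.
The first indifference: 277 = β·δ·373, so β = 277/(δ·373) = 277/(0.96226·373) ≈ 0.772.

β ≈ 0.772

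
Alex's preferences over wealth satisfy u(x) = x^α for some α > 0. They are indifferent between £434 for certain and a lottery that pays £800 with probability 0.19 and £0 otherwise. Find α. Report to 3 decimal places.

The lottery's expected utility is 0.19·u(800) + 0.81·u(0) = 0.19·800^α (since u(0) = 0 for α > 0).
Equating: 434^α = 0.19·800^α, i.e. 0.5425^α = 0.19.
Take logs: α = ln 0.19 / ln(434/800) ≈ 2.71553.

α ≈ 2.716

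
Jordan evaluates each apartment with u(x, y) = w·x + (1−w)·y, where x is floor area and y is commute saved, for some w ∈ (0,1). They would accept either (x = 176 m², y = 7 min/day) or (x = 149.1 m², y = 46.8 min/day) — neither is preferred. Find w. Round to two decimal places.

w = 0.60

Indifference: w·176 + (1−w)·7 = w·149.1 + (1−w)·46.8.
w·(176−149.1) = (1−w)·(46.8−7), i.e. w·26.9 = (1−w)·39.8.
The marginal rate of substitution is 39.8/26.9, so w = 39.8/(26.9+39.8) = 0.60.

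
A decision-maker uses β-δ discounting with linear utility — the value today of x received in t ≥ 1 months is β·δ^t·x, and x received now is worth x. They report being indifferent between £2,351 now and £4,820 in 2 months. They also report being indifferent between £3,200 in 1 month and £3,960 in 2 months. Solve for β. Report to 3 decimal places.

β ≈ 0.747

Both payoffs in the second observation are in the future, so β drops out: δ^1·3200 = δ^2·3960 ⇒ δ = 3200/3960 = 0.80808.
Substituting δ into 2351 = β·δ^2·4820: β = 2351/(3147.434) ≈ 0.747.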